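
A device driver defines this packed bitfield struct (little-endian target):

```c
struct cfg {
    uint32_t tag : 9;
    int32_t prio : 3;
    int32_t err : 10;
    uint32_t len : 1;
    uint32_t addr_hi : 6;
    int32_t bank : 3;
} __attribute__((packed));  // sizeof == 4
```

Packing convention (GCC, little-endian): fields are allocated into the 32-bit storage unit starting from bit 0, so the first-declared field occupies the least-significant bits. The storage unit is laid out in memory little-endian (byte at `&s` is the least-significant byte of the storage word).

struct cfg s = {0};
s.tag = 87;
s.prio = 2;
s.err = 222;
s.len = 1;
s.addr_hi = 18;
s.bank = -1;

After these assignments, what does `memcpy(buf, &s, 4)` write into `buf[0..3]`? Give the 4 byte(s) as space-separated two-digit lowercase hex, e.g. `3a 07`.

tag:9 = 87 → 0x57 << 0 → word 0x00000057
prio:3 = 2 → 0x2 << 9 → word 0x00000457
err:10 = 222 → 0xde << 12 → word 0x000de457
len:1 = 1 → 0x1 << 22 → word 0x004de457
addr_hi:6 = 18 → 0x12 << 23 → word 0x094de457
bank:3 = -1 → 0x7 << 29 → word 0xe94de457
word = 0xe94de457 → little-endian bytes:
  [0]=0x57  [1]=0xe4  [2]=0x4d  [3]=0xe9

57 e4 4d e9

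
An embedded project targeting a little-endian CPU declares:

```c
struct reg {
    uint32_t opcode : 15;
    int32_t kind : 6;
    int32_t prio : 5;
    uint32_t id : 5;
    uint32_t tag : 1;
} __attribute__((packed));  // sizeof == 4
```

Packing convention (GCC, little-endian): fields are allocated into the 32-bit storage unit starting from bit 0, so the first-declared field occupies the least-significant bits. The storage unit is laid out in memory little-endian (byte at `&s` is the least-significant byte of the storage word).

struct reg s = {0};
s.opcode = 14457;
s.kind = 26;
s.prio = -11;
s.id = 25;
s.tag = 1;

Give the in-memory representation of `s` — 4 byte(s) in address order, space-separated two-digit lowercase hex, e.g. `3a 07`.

79 38 ad e6

opcode:15 = 14457 → 0x3879 << 0 → word 0x00003879
kind:6 = 26 → 0x1a << 15 → word 0x000d3879
prio:5 = -11 → 0x15 << 21 → word 0x02ad3879
id:5 = 25 → 0x19 << 26 → word 0x66ad3879
tag:1 = 1 → 0x1 << 31 → word 0xe6ad3879
word = 0xe6ad3879 → little-endian bytes:
  [0]=0x79  [1]=0x38  [2]=0xad  [3]=0xe6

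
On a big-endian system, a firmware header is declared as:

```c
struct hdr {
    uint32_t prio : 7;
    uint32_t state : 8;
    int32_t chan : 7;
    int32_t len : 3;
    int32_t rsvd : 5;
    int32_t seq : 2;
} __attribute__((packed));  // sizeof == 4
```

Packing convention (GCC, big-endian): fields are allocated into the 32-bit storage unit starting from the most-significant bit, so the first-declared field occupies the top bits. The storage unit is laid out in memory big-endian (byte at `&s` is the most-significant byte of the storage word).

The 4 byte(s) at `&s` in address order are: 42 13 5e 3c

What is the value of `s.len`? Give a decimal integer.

[0]=0x42 [1]=0x13 [2]=0x5e [3]=0x3c (big-endian) → word 0x42135e3c
prio [25+:7] = (word>>25) & 0x7f = 33
state [17+:8] = (word>>17) & 0xff = 9
chan [10+:7] = (word>>10) & 0x7f = 87
len [7+:3] = (word>>7) & 0x7 = 4  ←
rsvd [2+:5] = (word>>2) & 0x1f = 15
seq [0+:2] = (word>>0) & 0x3 = 0
len signed 3b, MSB=1: 4 - 8 = -4

-4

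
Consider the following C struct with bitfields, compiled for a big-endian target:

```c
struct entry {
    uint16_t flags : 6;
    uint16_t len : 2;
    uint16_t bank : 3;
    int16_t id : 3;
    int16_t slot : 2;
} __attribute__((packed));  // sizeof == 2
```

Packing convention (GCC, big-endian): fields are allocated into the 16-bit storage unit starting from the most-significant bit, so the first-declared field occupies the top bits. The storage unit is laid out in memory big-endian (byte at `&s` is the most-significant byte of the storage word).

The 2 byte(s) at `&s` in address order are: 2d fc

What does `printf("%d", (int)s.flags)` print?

11

[0]=0x2d [1]=0xfc (big-endian) → word 0x2dfc
flags:6 @ bit 10 → (0x2dfc>>10)&0x3f = 0xb  ←
len:2 @ bit 8 → (0x2dfc>>8)&0x3 = 0x1
bank:3 @ bit 5 → (0x2dfc>>5)&0x7 = 0x7
id:3 @ bit 2 → (0x2dfc>>2)&0x7 = 0x7
slot:2 @ bit 0 → (0x2dfc>>0)&0x3 = 0x0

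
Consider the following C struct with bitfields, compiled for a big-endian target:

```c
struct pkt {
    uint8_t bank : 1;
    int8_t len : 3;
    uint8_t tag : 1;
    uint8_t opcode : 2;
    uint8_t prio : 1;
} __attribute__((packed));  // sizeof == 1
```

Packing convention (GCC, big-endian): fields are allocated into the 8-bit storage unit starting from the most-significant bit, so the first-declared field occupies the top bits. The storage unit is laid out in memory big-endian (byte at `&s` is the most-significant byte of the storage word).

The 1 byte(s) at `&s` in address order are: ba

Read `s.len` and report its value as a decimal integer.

[0]=0xba (big-endian) → word 0xba
bank [7+:1] = (word>>7) & 0x1 = 1
len [4+:3] = (word>>4) & 0x7 = 3  ←
tag [3+:1] = (word>>3) & 0x1 = 1
opcode [1+:2] = (word>>1) & 0x3 = 1
prio [0+:1] = (word>>0) & 0x1 = 0
len signed 3b, MSB=0: value = 3

3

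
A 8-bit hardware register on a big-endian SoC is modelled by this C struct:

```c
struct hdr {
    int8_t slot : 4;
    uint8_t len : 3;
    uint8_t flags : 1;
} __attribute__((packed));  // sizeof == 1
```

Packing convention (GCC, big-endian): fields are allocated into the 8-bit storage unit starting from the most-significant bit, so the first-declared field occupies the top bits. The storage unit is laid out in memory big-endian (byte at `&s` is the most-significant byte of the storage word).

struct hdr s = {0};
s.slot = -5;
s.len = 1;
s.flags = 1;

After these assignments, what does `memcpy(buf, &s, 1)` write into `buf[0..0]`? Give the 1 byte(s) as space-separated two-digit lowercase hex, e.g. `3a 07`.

b3

slot:4 = -5 → 0xb << 4 → word 0xb0
len:3 = 1 → 0x1 << 1 → word 0xb2
flags:1 = 1 → 0x1 << 0 → word 0xb3
word = 0xb3 → big-endian bytes:
  [0]=0xb3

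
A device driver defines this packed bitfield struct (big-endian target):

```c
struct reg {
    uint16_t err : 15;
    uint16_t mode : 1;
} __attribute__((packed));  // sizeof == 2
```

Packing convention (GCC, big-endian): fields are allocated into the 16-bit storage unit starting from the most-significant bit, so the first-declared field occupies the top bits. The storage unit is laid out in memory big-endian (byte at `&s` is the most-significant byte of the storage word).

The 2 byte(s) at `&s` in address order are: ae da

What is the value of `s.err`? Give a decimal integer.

22381

[0]=0xae [1]=0xda (big-endian) → word 0xaeda
err [1+:15] = (word>>1) & 0x7fff = 22381  ←
mode [0+:1] = (word>>0) & 0x1 = 0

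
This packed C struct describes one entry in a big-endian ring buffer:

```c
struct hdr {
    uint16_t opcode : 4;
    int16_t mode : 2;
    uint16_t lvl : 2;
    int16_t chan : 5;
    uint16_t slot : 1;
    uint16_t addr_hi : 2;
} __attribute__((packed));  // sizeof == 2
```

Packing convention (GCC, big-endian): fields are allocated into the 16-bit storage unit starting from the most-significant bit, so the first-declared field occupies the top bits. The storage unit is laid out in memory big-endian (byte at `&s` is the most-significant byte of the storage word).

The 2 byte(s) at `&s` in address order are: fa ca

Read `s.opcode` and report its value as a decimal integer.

[0]=0xfa [1]=0xca (big-endian) → word 0xfaca
opcode:4 @ bit 12 → (0xfaca>>12)&0xf = 0xf  ←
mode:2 @ bit 10 → (0xfaca>>10)&0x3 = 0x2
lvl:2 @ bit 8 → (0xfaca>>8)&0x3 = 0x2
chan:5 @ bit 3 → (0xfaca>>3)&0x1f = 0x19
slot:1 @ bit 2 → (0xfaca>>2)&0x1 = 0x0
addr_hi:2 @ bit 0 → (0xfaca>>0)&0x3 = 0x2

15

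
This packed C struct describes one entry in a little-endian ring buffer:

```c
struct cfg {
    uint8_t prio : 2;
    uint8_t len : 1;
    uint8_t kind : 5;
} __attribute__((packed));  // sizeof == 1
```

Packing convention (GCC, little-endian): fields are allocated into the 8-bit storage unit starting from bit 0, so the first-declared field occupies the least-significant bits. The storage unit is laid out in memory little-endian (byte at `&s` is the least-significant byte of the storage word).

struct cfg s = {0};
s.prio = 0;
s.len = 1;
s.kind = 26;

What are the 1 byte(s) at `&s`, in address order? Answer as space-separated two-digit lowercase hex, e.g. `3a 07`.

prio (2b) val=0 bits=0x0 at bit 0: 0x00
len (1b) val=1 bits=0x1 at bit 2: 0x04
kind (5b) val=26 bits=0x1a at bit 3: 0xd4
word = 0xd4 → little-endian bytes:
  [0]=0xd4

d4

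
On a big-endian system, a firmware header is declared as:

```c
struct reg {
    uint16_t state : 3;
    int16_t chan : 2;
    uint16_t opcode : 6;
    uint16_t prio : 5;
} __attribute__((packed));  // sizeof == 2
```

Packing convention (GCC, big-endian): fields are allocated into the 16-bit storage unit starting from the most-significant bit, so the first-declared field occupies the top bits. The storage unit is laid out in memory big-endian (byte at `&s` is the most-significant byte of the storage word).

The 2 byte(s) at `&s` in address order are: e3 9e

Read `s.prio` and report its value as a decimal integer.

30

[0]=0xe3 [1]=0x9e (big-endian) → word 0xe39e
state [13+:3] = (word>>13) & 0x7 = 7
chan [11+:2] = (word>>11) & 0x3 = 0
opcode [5+:6] = (word>>5) & 0x3f = 28
prio [0+:5] = (word>>0) & 0x1f = 30  ←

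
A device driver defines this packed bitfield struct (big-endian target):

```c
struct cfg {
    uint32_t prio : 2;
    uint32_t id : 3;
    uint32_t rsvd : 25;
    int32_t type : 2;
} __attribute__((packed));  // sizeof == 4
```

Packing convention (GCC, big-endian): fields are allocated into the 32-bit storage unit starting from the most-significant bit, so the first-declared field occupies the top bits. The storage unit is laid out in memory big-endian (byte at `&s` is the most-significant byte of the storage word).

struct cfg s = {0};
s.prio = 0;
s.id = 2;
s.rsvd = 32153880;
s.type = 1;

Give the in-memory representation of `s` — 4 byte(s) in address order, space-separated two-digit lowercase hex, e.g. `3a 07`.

prio (2b) val=0 bits=0x0 at bit 30: 0x00000000
id (3b) val=2 bits=0x2 at bit 27: 0x10000000
rsvd (25b) val=32153880 bits=0x1eaa118 at bit 2: 0x17aa8460
type (2b) val=1 bits=0x1 at bit 0: 0x17aa8461
word = 0x17aa8461 → big-endian bytes:
  [0]=0x17  [1]=0xaa  [2]=0x84  [3]=0x61

17 aa 84 61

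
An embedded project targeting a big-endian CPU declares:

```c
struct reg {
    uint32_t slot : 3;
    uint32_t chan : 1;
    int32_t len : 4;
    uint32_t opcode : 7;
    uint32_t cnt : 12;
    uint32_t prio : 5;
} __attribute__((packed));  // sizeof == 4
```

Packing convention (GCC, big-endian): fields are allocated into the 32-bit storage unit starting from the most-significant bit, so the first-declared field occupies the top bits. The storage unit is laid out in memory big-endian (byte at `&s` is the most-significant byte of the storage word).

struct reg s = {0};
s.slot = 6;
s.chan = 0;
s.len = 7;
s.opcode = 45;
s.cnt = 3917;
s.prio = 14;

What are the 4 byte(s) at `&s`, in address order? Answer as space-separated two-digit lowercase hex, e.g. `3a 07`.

slot:3 = 6 → 0x6 << 29 → word 0xc0000000
chan:1 = 0 → 0x0 << 28 → word 0xc0000000
len:4 = 7 → 0x7 << 24 → word 0xc7000000
opcode:7 = 45 → 0x2d << 17 → word 0xc75a0000
cnt:12 = 3917 → 0xf4d << 5 → word 0xc75be9a0
prio:5 = 14 → 0xe << 0 → word 0xc75be9ae
word = 0xc75be9ae → big-endian bytes:
  [0]=0xc7  [1]=0x5b  [2]=0xe9  [3]=0xae

c7 5b e9 ae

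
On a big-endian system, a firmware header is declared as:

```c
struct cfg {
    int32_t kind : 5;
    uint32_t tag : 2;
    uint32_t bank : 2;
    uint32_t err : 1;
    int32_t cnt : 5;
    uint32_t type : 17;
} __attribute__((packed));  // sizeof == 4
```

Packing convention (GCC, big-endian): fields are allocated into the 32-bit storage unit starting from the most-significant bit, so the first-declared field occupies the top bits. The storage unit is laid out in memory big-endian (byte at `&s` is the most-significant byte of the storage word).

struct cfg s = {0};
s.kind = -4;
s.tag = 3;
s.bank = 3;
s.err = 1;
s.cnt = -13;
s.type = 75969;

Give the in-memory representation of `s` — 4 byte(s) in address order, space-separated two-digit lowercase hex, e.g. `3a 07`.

e7 e7 28 c1

kind:5 = -4 → 0x1c << 27 → word 0xe0000000
tag:2 = 3 → 0x3 << 25 → word 0xe6000000
bank:2 = 3 → 0x3 << 23 → word 0xe7800000
err:1 = 1 → 0x1 << 22 → word 0xe7c00000
cnt:5 = -13 → 0x13 << 17 → word 0xe7e60000
type:17 = 75969 → 0x128c1 << 0 → word 0xe7e728c1
word = 0xe7e728c1 → big-endian bytes:
  [0]=0xe7  [1]=0xe7  [2]=0x28  [3]=0xc1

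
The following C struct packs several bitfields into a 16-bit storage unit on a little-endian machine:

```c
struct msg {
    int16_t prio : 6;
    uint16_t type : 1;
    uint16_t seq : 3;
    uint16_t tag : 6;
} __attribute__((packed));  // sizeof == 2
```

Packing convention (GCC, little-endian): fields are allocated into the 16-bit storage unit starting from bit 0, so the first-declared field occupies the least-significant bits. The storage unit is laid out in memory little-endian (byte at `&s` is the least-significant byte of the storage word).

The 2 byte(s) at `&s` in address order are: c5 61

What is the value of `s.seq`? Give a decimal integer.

3

[0]=0xc5 [1]=0x61 (little-endian) → word 0x61c5
prio [0+:6] = (word>>0) & 0x3f = 5
type [6+:1] = (word>>6) & 0x1 = 1
seq [7+:3] = (word>>7) & 0x7 = 3  ←
tag [10+:6] = (word>>10) & 0x3f = 24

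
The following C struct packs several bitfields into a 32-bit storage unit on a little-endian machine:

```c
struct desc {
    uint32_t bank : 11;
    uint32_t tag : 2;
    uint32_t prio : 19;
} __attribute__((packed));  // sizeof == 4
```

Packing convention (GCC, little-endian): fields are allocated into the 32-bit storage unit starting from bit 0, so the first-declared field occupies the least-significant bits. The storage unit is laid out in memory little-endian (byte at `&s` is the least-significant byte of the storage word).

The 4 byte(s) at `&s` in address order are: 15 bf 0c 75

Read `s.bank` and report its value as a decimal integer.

[0]=0x15 [1]=0xbf [2]=0x0c [3]=0x75 (little-endian) → word 0x750cbf15
bank:11 @ bit 0 → (0x750cbf15>>0)&0x7ff = 0x715  ←
tag:2 @ bit 11 → (0x750cbf15>>11)&0x3 = 0x3
prio:19 @ bit 13 → (0x750cbf15>>13)&0x7ffff = 0x3a865

1813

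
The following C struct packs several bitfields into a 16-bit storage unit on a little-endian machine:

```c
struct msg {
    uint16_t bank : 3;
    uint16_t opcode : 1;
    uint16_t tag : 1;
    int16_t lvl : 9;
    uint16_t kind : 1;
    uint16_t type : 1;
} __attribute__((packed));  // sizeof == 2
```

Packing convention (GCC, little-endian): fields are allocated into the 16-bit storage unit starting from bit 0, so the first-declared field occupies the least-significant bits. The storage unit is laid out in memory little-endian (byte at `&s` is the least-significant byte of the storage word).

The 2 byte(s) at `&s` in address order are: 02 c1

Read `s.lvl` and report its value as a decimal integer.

8

[0]=0x02 [1]=0xc1 (little-endian) → word 0xc102
bank:3 @ bit 0 → (0xc102>>0)&0x7 = 0x2
opcode:1 @ bit 3 → (0xc102>>3)&0x1 = 0x0
tag:1 @ bit 4 → (0xc102>>4)&0x1 = 0x0
lvl:9 @ bit 5 → (0xc102>>5)&0x1ff = 0x8  ←
kind:1 @ bit 14 → (0xc102>>14)&0x1 = 0x1
type:1 @ bit 15 → (0xc102>>15)&0x1 = 0x1
lvl signed 9b, MSB=0: value = 8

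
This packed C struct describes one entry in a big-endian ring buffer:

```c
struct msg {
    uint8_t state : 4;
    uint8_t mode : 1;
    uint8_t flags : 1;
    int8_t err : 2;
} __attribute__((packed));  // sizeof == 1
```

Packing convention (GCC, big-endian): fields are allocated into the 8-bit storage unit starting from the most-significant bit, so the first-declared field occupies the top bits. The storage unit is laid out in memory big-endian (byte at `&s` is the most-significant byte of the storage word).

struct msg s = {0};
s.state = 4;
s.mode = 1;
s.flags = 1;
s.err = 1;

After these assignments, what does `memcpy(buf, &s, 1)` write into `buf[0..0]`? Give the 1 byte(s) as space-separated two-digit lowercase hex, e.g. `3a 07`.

4d

[4+:4] state=4 & 0xf = 0x4; word=0x40
[3+:1] mode=1 & 0x1 = 0x1; word=0x48
[2+:1] flags=1 & 0x1 = 0x1; word=0x4c
[0+:2] err=1 & 0x3 = 0x1; word=0x4d
word = 0x4d → big-endian bytes:
  [0]=0x4d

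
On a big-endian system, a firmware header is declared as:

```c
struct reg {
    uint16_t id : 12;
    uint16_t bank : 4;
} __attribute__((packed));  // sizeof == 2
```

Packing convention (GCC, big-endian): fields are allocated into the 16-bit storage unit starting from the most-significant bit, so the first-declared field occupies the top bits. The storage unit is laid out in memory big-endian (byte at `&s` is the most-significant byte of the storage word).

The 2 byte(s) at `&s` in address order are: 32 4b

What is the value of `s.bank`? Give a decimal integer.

11

[0]=0x32 [1]=0x4b (big-endian) → word 0x324b
id [4+:12] = (word>>4) & 0xfff = 804
bank [0+:4] = (word>>0) & 0xf = 11  ←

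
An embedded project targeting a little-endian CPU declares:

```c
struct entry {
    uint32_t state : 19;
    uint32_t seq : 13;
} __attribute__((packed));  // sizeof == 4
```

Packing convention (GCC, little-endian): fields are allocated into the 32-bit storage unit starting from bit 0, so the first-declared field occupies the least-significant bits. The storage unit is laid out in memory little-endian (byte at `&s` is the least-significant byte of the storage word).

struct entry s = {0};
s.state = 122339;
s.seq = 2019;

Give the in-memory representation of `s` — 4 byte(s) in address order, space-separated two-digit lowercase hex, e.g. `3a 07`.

e3 dd 19 3f

[0+:19] state=122339 & 0x7ffff = 0x1dde3; word=0x0001dde3
[19+:13] seq=2019 & 0x1fff = 0x7e3; word=0x3f19dde3
word = 0x3f19dde3 → little-endian bytes:
  [0]=0xe3  [1]=0xdd  [2]=0x19  [3]=0x3f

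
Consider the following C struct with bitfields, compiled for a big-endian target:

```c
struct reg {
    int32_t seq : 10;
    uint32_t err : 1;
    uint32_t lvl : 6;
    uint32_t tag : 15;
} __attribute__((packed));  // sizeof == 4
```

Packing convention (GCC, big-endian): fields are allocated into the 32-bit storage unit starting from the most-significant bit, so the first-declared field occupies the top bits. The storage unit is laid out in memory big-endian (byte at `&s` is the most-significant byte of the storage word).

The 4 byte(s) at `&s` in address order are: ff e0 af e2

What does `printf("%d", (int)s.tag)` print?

[0]=0xff [1]=0xe0 [2]=0xaf [3]=0xe2 (big-endian) → word 0xffe0afe2
seq:10 @ bit 22 → (0xffe0afe2>>22)&0x3ff = 0x3ff
err:1 @ bit 21 → (0xffe0afe2>>21)&0x1 = 0x1
lvl:6 @ bit 15 → (0xffe0afe2>>15)&0x3f = 0x1
tag:15 @ bit 0 → (0xffe0afe2>>0)&0x7fff = 0x2fe2  ←

12258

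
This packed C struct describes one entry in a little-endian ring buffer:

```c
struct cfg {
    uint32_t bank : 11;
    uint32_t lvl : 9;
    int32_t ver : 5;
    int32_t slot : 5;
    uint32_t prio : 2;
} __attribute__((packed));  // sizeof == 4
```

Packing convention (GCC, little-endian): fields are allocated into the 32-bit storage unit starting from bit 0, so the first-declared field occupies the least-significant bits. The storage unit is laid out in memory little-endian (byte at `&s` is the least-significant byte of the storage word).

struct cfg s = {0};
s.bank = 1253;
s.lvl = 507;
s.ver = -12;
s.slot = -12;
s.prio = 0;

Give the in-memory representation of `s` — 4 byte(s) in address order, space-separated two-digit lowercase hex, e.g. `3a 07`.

e5 dc 4f 29

[0+:11] bank=1253 & 0x7ff = 0x4e5; word=0x000004e5
[11+:9] lvl=507 & 0x1ff = 0x1fb; word=0x000fdce5
[20+:5] ver=-12 & 0x1f = 0x14; word=0x014fdce5
[25+:5] slot=-12 & 0x1f = 0x14; word=0x294fdce5
[30+:2] prio=0 & 0x3 = 0x0; word=0x294fdce5
word = 0x294fdce5 → little-endian bytes:
  [0]=0xe5  [1]=0xdc  [2]=0x4f  [3]=0x29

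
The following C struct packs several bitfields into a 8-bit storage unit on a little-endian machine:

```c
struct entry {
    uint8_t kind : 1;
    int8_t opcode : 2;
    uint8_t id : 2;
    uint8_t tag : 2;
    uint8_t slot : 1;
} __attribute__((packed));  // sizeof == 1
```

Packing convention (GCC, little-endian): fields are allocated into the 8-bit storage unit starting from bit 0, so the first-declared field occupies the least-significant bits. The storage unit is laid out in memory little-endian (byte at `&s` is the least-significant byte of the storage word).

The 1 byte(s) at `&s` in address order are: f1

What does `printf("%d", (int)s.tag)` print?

3

[0]=0xf1 (little-endian) → word 0xf1
kind [0+:1] = (word>>0) & 0x1 = 1
opcode [1+:2] = (word>>1) & 0x3 = 0
id [3+:2] = (word>>3) & 0x3 = 2
tag [5+:2] = (word>>5) & 0x3 = 3  ←
slot [7+:1] = (word>>7) & 0x1 = 1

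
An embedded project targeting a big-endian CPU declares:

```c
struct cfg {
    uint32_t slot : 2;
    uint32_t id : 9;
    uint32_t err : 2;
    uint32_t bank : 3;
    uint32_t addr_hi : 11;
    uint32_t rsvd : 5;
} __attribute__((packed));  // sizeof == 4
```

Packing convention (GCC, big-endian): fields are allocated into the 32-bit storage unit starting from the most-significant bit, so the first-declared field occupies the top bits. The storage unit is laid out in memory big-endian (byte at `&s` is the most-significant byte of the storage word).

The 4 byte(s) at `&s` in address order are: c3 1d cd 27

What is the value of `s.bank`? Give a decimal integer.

[0]=0xc3 [1]=0x1d [2]=0xcd [3]=0x27 (big-endian) → word 0xc31dcd27
slot:2 @ bit 30 → (0xc31dcd27>>30)&0x3 = 0x3
id:9 @ bit 21 → (0xc31dcd27>>21)&0x1ff = 0x18
err:2 @ bit 19 → (0xc31dcd27>>19)&0x3 = 0x3
bank:3 @ bit 16 → (0xc31dcd27>>16)&0x7 = 0x5  ←
addr_hi:11 @ bit 5 → (0xc31dcd27>>5)&0x7ff = 0x669
rsvd:5 @ bit 0 → (0xc31dcd27>>0)&0x1f = 0x7

5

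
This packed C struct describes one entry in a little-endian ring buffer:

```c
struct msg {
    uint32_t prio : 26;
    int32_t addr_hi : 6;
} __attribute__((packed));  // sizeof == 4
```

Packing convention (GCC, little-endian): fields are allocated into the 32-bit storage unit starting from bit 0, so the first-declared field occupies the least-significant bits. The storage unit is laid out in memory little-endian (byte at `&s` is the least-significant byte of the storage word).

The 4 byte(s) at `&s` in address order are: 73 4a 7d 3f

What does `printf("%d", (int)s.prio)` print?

[0]=0x73 [1]=0x4a [2]=0x7d [3]=0x3f (little-endian) → word 0x3f7d4a73
prio [0+:26] = (word>>0) & 0x3ffffff = 58542707  ←
addr_hi [26+:6] = (word>>26) & 0x3f = 15

58542707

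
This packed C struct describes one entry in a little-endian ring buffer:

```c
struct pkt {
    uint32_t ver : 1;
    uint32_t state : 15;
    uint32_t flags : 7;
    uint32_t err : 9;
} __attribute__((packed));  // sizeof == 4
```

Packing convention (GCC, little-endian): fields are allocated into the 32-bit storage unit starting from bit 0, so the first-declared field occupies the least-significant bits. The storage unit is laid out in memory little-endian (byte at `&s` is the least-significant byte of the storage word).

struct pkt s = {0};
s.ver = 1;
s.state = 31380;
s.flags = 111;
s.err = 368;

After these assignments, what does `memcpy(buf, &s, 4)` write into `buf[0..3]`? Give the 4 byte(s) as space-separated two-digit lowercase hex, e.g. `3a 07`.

29 f5 6f b8

[0+:1] ver=1 & 0x1 = 0x1; word=0x00000001
[1+:15] state=31380 & 0x7fff = 0x7a94; word=0x0000f529
[16+:7] flags=111 & 0x7f = 0x6f; word=0x006ff529
[23+:9] err=368 & 0x1ff = 0x170; word=0xb86ff529
word = 0xb86ff529 → little-endian bytes:
  [0]=0x29  [1]=0xf5  [2]=0x6f  [3]=0xb8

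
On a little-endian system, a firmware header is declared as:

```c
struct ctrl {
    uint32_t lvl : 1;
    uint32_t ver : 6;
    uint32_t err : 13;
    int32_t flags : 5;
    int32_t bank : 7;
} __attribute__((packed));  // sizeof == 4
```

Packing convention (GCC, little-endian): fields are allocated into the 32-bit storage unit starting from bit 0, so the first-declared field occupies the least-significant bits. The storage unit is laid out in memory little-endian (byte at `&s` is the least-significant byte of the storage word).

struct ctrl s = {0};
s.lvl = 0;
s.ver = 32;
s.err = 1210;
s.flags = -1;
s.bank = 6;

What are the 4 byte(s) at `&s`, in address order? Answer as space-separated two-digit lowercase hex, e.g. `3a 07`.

lvl (1b) val=0 bits=0x0 at bit 0: 0x00000000
ver (6b) val=32 bits=0x20 at bit 1: 0x00000040
err (13b) val=1210 bits=0x4ba at bit 7: 0x00025d40
flags (5b) val=-1 bits=0x1f at bit 20: 0x01f25d40
bank (7b) val=6 bits=0x6 at bit 25: 0x0df25d40
word = 0x0df25d40 → little-endian bytes:
  [0]=0x40  [1]=0x5d  [2]=0xf2  [3]=0x0d

40 5d f2 0d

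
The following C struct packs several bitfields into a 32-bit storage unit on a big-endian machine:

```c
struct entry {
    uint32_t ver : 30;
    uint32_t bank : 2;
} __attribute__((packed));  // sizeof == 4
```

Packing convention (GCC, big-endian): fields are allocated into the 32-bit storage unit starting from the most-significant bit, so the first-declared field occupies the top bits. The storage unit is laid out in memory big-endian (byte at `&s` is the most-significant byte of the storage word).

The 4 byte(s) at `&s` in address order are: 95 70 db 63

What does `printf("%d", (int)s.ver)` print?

626800344

[0]=0x95 [1]=0x70 [2]=0xdb [3]=0x63 (big-endian) → word 0x9570db63
ver:30 @ bit 2 → (0x9570db63>>2)&0x3fffffff = 0x255c36d8  ←
bank:2 @ bit 0 → (0x9570db63>>0)&0x3 = 0x3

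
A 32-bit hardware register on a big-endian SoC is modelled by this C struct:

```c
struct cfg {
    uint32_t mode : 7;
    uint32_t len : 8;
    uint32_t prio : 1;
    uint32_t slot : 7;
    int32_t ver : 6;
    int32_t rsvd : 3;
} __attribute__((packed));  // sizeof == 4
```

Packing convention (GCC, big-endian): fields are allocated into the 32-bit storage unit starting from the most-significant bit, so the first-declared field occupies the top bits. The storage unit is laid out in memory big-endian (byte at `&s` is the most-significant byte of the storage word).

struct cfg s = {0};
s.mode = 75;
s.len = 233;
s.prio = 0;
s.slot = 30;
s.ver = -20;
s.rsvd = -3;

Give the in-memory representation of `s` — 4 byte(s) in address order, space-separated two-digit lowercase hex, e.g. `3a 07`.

mode:7 = 75 → 0x4b << 25 → word 0x96000000
len:8 = 233 → 0xe9 << 17 → word 0x97d20000
prio:1 = 0 → 0x0 << 16 → word 0x97d20000
slot:7 = 30 → 0x1e << 9 → word 0x97d23c00
ver:6 = -20 → 0x2c << 3 → word 0x97d23d60
rsvd:3 = -3 → 0x5 << 0 → word 0x97d23d65
word = 0x97d23d65 → big-endian bytes:
  [0]=0x97  [1]=0xd2  [2]=0x3d  [3]=0x65

97 d2 3d 65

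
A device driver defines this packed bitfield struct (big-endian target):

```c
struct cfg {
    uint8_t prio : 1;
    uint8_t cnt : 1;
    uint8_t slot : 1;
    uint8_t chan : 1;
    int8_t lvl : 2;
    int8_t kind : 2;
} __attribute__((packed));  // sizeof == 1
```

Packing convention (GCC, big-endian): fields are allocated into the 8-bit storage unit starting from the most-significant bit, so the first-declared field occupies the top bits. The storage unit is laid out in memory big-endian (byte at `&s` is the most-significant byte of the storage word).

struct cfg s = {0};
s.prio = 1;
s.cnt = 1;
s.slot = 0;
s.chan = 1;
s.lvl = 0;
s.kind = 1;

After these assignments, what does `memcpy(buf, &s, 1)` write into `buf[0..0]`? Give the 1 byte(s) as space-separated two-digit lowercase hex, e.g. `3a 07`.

d1

prio:1 = 1 → 0x1 << 7 → word 0x80
cnt:1 = 1 → 0x1 << 6 → word 0xc0
slot:1 = 0 → 0x0 << 5 → word 0xc0
chan:1 = 1 → 0x1 << 4 → word 0xd0
lvl:2 = 0 → 0x0 << 2 → word 0xd0
kind:2 = 1 → 0x1 << 0 → word 0xd1
word = 0xd1 → big-endian bytes:
  [0]=0xd1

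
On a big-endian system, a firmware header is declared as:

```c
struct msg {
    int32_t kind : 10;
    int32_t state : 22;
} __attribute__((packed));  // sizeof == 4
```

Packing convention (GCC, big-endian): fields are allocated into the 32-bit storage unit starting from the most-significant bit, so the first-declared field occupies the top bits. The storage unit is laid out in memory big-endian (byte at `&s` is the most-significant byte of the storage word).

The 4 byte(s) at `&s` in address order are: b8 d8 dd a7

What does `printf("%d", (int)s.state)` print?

1629607

[0]=0xb8 [1]=0xd8 [2]=0xdd [3]=0xa7 (big-endian) → word 0xb8d8dda7
kind [22+:10] = (word>>22) & 0x3ff = 739
state [0+:22] = (word>>0) & 0x3fffff = 1629607  ←
state signed 22b, MSB=0: value = 1629607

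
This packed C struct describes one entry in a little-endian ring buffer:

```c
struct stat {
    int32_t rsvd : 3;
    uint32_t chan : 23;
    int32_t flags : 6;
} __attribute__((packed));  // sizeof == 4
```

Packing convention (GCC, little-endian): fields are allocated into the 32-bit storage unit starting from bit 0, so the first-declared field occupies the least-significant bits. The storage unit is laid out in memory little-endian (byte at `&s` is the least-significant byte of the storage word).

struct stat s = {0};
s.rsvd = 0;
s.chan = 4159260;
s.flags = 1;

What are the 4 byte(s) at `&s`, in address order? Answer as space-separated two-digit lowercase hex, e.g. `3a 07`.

rsvd (3b) val=0 bits=0x0 at bit 0: 0x00000000
chan (23b) val=4159260 bits=0x3f771c at bit 3: 0x01fbb8e0
flags (6b) val=1 bits=0x1 at bit 26: 0x05fbb8e0
word = 0x05fbb8e0 → little-endian bytes:
  [0]=0xe0  [1]=0xb8  [2]=0xfb  [3]=0x05

e0 b8 fb 05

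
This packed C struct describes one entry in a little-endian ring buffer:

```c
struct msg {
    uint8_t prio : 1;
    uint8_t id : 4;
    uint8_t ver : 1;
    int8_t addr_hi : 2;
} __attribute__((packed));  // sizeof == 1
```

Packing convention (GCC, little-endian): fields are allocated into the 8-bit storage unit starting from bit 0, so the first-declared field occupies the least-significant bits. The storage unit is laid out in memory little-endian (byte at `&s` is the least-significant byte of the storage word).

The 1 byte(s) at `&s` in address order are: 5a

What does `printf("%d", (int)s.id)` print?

13

[0]=0x5a (little-endian) → word 0x5a
prio:1 @ bit 0 → (0x5a>>0)&0x1 = 0x0
id:4 @ bit 1 → (0x5a>>1)&0xf = 0xd  ←
ver:1 @ bit 5 → (0x5a>>5)&0x1 = 0x0
addr_hi:2 @ bit 6 → (0x5a>>6)&0x3 = 0x1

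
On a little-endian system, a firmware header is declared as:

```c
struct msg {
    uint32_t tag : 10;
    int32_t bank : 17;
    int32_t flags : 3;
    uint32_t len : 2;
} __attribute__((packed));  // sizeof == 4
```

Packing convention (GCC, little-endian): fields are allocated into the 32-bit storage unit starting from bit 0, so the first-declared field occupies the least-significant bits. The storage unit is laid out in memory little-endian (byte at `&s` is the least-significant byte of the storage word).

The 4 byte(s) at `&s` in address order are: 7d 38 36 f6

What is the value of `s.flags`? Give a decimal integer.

[0]=0x7d [1]=0x38 [2]=0x36 [3]=0xf6 (little-endian) → word 0xf636387d
tag [0+:10] = (word>>0) & 0x3ff = 125
bank [10+:17] = (word>>10) & 0x1ffff = 101774
flags [27+:3] = (word>>27) & 0x7 = 6  ←
len [30+:2] = (word>>30) & 0x3 = 3
flags signed 3b, MSB=1: 6 - 8 = -2

-2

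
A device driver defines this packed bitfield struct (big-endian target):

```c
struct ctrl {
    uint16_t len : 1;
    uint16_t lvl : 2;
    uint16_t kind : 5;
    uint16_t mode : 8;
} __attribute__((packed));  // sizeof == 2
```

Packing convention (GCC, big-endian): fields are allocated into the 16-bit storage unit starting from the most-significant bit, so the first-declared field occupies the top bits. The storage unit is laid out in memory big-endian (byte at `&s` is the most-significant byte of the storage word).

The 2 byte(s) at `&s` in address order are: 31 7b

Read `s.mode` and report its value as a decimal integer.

[0]=0x31 [1]=0x7b (big-endian) → word 0x317b
len:1 @ bit 15 → (0x317b>>15)&0x1 = 0x0
lvl:2 @ bit 13 → (0x317b>>13)&0x3 = 0x1
kind:5 @ bit 8 → (0x317b>>8)&0x1f = 0x11
mode:8 @ bit 0 → (0x317b>>0)&0xff = 0x7b  ←

123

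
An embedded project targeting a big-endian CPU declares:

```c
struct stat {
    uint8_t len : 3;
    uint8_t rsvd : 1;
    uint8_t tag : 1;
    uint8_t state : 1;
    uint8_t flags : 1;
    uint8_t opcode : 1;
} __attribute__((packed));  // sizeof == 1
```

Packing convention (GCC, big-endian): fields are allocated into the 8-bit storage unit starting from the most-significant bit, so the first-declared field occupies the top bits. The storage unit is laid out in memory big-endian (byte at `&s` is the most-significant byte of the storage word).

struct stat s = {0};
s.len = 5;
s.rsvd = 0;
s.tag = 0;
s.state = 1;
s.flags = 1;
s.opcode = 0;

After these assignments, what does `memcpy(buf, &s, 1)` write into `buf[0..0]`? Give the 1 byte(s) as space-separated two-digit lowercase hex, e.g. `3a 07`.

len (3b) val=5 bits=0x5 at bit 5: 0xa0
rsvd (1b) val=0 bits=0x0 at bit 4: 0xa0
tag (1b) val=0 bits=0x0 at bit 3: 0xa0
state (1b) val=1 bits=0x1 at bit 2: 0xa4
flags (1b) val=1 bits=0x1 at bit 1: 0xa6
opcode (1b) val=0 bits=0x0 at bit 0: 0xa6
word = 0xa6 → big-endian bytes:
  [0]=0xa6

a6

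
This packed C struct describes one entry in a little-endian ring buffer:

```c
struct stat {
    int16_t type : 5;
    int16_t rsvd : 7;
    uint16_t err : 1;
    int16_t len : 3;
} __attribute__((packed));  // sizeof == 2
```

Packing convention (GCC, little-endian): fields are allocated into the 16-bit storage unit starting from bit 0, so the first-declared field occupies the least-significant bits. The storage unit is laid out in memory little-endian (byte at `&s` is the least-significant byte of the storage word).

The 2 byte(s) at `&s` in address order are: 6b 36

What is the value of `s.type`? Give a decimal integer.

11

[0]=0x6b [1]=0x36 (little-endian) → word 0x366b
type:5 @ bit 0 → (0x366b>>0)&0x1f = 0xb  ←
rsvd:7 @ bit 5 → (0x366b>>5)&0x7f = 0x33
err:1 @ bit 12 → (0x366b>>12)&0x1 = 0x1
len:3 @ bit 13 → (0x366b>>13)&0x7 = 0x1
type signed 5b, MSB=0: value = 11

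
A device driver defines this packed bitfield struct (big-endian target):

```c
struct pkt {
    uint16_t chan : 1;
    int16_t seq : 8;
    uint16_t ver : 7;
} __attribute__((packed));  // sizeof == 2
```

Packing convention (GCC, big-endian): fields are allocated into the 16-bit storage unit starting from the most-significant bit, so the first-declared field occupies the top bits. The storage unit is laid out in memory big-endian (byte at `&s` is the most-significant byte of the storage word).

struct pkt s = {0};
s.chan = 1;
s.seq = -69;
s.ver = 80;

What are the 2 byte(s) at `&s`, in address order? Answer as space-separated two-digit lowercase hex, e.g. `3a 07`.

[15+:1] chan=1 & 0x1 = 0x1; word=0x8000
[7+:8] seq=-69 & 0xff = 0xbb; word=0xdd80
[0+:7] ver=80 & 0x7f = 0x50; word=0xddd0
word = 0xddd0 → big-endian bytes:
  [0]=0xdd  [1]=0xd0

dd d0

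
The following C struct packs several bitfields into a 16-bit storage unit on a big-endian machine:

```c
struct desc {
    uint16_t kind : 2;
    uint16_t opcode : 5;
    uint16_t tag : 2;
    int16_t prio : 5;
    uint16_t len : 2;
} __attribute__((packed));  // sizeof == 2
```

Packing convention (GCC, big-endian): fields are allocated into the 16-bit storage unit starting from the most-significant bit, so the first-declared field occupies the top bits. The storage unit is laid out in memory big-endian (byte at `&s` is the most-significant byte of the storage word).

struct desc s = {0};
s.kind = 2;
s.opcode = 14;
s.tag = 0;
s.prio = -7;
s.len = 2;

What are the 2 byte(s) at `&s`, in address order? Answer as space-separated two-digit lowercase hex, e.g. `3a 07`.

[14+:2] kind=2 & 0x3 = 0x2; word=0x8000
[9+:5] opcode=14 & 0x1f = 0xe; word=0x9c00
[7+:2] tag=0 & 0x3 = 0x0; word=0x9c00
[2+:5] prio=-7 & 0x1f = 0x19; word=0x9c64
[0+:2] len=2 & 0x3 = 0x2; word=0x9c66
word = 0x9c66 → big-endian bytes:
  [0]=0x9c  [1]=0x66

9c 66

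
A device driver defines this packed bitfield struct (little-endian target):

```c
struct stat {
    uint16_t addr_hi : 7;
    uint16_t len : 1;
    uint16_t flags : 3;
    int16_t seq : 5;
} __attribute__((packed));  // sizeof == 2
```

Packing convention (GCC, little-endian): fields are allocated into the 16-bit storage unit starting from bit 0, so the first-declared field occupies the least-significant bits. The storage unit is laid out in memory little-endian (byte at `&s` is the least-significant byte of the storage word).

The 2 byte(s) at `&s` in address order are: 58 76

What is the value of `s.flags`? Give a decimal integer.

6

[0]=0x58 [1]=0x76 (little-endian) → word 0x7658
addr_hi:7 @ bit 0 → (0x7658>>0)&0x7f = 0x58
len:1 @ bit 7 → (0x7658>>7)&0x1 = 0x0
flags:3 @ bit 8 → (0x7658>>8)&0x7 = 0x6  ←
seq:5 @ bit 11 → (0x7658>>11)&0x1f = 0xe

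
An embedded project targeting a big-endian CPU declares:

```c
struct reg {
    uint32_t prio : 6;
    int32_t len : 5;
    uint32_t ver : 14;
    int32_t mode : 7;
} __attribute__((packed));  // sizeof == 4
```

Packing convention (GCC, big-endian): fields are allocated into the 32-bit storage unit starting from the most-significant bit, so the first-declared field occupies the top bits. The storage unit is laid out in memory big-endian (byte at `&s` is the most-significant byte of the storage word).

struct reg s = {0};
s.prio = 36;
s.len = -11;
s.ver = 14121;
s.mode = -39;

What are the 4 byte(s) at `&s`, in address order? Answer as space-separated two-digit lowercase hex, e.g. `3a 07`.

[26+:6] prio=36 & 0x3f = 0x24; word=0x90000000
[21+:5] len=-11 & 0x1f = 0x15; word=0x92a00000
[7+:14] ver=14121 & 0x3fff = 0x3729; word=0x92bb9480
[0+:7] mode=-39 & 0x7f = 0x59; word=0x92bb94d9
word = 0x92bb94d9 → big-endian bytes:
  [0]=0x92  [1]=0xbb  [2]=0x94  [3]=0xd9

92 bb 94 d9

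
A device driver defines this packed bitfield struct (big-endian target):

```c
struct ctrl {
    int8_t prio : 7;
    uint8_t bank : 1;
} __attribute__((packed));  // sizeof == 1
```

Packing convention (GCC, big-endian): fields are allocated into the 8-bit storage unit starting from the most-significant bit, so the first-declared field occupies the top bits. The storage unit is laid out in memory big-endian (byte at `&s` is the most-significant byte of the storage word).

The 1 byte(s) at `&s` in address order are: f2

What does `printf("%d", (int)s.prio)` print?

-7

[0]=0xf2 (big-endian) → word 0xf2
prio:7 @ bit 1 → (0xf2>>1)&0x7f = 0x79  ←
bank:1 @ bit 0 → (0xf2>>0)&0x1 = 0x0
prio signed 7b, MSB=1: 121 - 128 = -7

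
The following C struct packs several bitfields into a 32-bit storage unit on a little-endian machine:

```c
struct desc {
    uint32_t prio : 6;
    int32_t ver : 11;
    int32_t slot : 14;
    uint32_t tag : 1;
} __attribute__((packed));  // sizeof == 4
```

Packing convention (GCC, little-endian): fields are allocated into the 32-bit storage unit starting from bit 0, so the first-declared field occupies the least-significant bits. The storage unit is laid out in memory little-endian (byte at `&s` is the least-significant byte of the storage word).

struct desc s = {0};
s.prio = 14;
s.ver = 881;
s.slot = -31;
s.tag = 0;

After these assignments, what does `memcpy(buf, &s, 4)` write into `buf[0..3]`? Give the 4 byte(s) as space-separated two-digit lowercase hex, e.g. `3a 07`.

[0+:6] prio=14 & 0x3f = 0xe; word=0x0000000e
[6+:11] ver=881 & 0x7ff = 0x371; word=0x0000dc4e
[17+:14] slot=-31 & 0x3fff = 0x3fe1; word=0x7fc2dc4e
[31+:1] tag=0 & 0x1 = 0x0; word=0x7fc2dc4e
word = 0x7fc2dc4e → little-endian bytes:
  [0]=0x4e  [1]=0xdc  [2]=0xc2  [3]=0x7f

4e dc c2 7f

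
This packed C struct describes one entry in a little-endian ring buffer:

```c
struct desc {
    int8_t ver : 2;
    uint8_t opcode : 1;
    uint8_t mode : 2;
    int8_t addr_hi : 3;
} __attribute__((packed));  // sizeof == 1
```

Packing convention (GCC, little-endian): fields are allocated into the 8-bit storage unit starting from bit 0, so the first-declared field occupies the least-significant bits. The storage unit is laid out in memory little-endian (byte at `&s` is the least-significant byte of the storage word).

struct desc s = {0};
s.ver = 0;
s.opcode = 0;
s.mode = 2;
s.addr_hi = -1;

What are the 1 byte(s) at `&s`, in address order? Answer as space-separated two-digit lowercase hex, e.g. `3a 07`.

ver:2 = 0 → 0x0 << 0 → word 0x00
opcode:1 = 0 → 0x0 << 2 → word 0x00
mode:2 = 2 → 0x2 << 3 → word 0x10
addr_hi:3 = -1 → 0x7 << 5 → word 0xf0
word = 0xf0 → little-endian bytes:
  [0]=0xf0

f0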